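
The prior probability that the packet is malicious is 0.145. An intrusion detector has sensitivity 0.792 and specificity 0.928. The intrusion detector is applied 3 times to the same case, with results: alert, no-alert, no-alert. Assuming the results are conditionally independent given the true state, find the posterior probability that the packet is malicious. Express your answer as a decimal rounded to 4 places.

With H the event that the packet is malicious, the joint likelihood of the observed sequence is P(data|H) = 0.792·0.208·0.208 = 0.034265 and P(data|¬H) = 0.072·0.928·0.928 = 0.062005.
Bayes: P(H|data) = 0.145·0.034265 / (0.145·0.034265 + 0.855·0.062005) = 0.0049684/0.057983 = 0.0857.

Posterior P(H) ≈ 0.0857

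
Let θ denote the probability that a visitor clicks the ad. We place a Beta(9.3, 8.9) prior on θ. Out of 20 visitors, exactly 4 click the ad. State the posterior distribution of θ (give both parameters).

The binomial likelihood is conjugate to the Beta prior: with 4 successes and 16 failures, the posterior is Beta(9.3+4, 8.9+16) = Beta(13.3, 24.9).

Posterior: Beta(13.3, 24.9)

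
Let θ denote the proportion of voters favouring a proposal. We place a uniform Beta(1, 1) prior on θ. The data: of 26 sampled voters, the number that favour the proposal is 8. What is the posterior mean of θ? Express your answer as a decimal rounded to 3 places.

The binomial likelihood is conjugate to the Beta prior: with 8 successes and 18 failures, the posterior is Beta(1+8, 1+18) = Beta(9, 19).
E[θ | data] = 9/(9+19) = 0.321.

Posterior mean ≈ 0.321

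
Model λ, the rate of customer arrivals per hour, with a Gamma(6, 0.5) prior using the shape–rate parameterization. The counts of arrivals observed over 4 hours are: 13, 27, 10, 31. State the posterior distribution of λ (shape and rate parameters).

Total count ∑xᵢ = 81 over n = 4 hours.
Gamma is conjugate to the Poisson likelihood: posterior is Gamma(shape = 6+81 = 87, rate = 0.5+4 = 4.5).

Posterior: Gamma(shape=87, rate=4.5)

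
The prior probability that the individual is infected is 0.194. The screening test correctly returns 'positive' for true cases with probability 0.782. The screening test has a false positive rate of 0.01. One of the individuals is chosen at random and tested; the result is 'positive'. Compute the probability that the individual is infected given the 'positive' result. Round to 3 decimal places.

Write H for 'the individual is infected'. Prior odds H:¬H = 0.194/0.806 = 0.24069. For the 'positive' outcome, the likelihood ratio is 0.782/0.01 = 78.200.
Posterior odds = 0.24069 × 78.200 = 18.822, so P(H|E) = 18.822/(1+18.822) = 0.950.

P(H | E) ≈ 0.950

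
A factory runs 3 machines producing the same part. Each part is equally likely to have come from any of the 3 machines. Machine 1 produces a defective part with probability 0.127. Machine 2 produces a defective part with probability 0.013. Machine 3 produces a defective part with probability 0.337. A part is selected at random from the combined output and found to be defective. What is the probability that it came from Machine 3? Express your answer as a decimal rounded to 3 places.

Tabulate prior·likelihood by source: [1] prior 0.333333, lik 0.127, product 0.04233; [2] prior 0.333333, lik 0.013, product 0.004333; [3] prior 0.333333, lik 0.337, product 0.1123.
Normalizing constant = 0.15900; the posterior for Machine 3 is its product over the sum, 0.1123/0.15900 = 0.706.

Posterior probability ≈ 0.706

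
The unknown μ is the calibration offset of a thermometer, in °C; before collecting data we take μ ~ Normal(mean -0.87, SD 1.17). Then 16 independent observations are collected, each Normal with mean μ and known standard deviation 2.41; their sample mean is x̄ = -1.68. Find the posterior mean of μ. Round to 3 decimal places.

With known σ, the Normal prior is conjugate. Weight on the data is w = (n/σ²)/(n/σ² + 1/τ₀²) = 2.75477/(2.75477+0.730514) = 0.79040.
Posterior mean = w·x̄ + (1−w)·μ₀ = 0.79040·-1.68 + 0.20960·-0.87 = -1.510.

Posterior mean ≈ -1.510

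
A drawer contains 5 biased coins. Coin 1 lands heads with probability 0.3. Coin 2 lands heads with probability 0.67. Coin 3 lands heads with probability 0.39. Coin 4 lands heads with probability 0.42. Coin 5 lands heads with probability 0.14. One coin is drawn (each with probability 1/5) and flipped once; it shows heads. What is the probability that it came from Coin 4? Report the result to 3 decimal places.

P(heads|C1) = 0.3; P(heads|C2) = 0.67; P(heads|C3) = 0.39; P(heads|C4) = 0.42; P(heads|C5) = 0.14.
Prior × likelihood for each source: 0.2·0.3=0.06000, 0.2·0.67=0.1340, 0.2·0.39=0.07800, 0.2·0.42=0.08400, 0.2·0.14=0.02800. Summing gives P(heads) = 0.38400.
P(Coin 4 | heads) = 0.08400 / 0.38400 = 0.219.

Posterior probability ≈ 0.219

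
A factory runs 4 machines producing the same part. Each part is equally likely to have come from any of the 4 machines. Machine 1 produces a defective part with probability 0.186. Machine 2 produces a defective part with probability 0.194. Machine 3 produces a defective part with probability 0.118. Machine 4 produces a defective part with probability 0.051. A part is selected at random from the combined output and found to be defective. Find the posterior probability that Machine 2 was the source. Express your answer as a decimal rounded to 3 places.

Tabulate prior·likelihood by source: [1] prior 0.25, lik 0.186, product 0.04650; [2] prior 0.25, lik 0.194, product 0.04850; [3] prior 0.25, lik 0.118, product 0.02950; [4] prior 0.25, lik 0.051, product 0.01275.
Normalizing constant = 0.13725; the posterior for Machine 2 is its product over the sum, 0.04850/0.13725 = 0.353.

Posterior probability ≈ 0.353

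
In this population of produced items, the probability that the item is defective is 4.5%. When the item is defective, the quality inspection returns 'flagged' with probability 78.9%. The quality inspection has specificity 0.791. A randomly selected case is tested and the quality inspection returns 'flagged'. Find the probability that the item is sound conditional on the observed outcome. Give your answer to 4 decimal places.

P(¬H | E) ≈ 0.8490

Let H be the event that the item is defective. P(H) = 0.045, so P(¬H) = 0.955. With E the 'flagged' result, P(E|H) = 0.789 and P(E|¬H) = 0.209.
P(E) = 0.789·0.045 + 0.209·0.955 = 0.035505 + 0.19959 = 0.23510.
By Bayes' theorem, P(H|E) = 0.035505 / 0.23510 = 0.1510. Hence P(¬H|E) = 1 − 0.1510 = 0.8490.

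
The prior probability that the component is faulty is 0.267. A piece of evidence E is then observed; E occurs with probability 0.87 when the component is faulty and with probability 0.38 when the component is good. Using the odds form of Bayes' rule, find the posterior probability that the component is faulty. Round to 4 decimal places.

Prior odds = 0.267/(1−0.267) = 0.36426.
Likelihood ratio for E = 0.87/0.38 = 2.2895.
Posterior odds = prior odds × LR = 0.83396.
Posterior probability = odds/(1+odds) = 0.83396/1.8340 = 0.4547.

Posterior probability ≈ 0.4547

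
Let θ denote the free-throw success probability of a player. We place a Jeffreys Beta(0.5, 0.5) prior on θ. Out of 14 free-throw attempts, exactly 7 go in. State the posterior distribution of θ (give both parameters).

Posterior: Beta(7.5, 7.5)

The binomial likelihood is conjugate to the Beta prior: with 7 successes and 7 failures, the posterior is Beta(0.5+7, 0.5+7) = Beta(7.5, 7.5).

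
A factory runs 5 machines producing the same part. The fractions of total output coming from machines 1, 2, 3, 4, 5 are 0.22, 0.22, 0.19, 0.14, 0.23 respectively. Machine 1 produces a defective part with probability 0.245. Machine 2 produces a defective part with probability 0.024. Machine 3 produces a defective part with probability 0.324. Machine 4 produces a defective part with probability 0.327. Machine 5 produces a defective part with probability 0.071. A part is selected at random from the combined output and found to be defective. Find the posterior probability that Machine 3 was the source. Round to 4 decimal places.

P(defective|M1) = 0.245; P(defective|M2) = 0.024; P(defective|M3) = 0.324; P(defective|M4) = 0.327; P(defective|M5) = 0.071.
Prior × likelihood for each source: 0.22·0.245=0.05390, 0.22·0.024=0.005280, 0.19·0.324=0.06156, 0.14·0.327=0.04578, 0.23·0.071=0.01633. Summing gives P(defective) = 0.18285.
P(Machine 3 | defective) = 0.06156 / 0.18285 = 0.3367.

Posterior probability ≈ 0.3367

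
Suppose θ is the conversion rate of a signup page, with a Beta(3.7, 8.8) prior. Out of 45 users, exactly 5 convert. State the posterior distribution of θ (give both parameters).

Posterior: Beta(8.7, 48.8)

Observing 5 successes and 40 failures updates Beta(3.7, 8.8) by adding the success and failure counts to the two shape parameters: α = 3.7+5 = 8.7, β = 8.8+40 = 48.8.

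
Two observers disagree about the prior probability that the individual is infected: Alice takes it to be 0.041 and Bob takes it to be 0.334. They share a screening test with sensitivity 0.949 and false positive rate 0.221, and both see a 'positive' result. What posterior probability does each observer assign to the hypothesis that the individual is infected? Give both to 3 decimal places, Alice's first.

Alice: 0.155; Bob: 0.683

The likelihood ratio for a 'positive' result is 0.949/0.221 = 4.2941.
Alice: prior odds 0.041/0.959 = 0.042753; posterior odds 0.18359; posterior probability 0.155.
Bob: prior odds 0.334/0.666 = 0.50150; posterior odds 2.1535; posterior probability 0.683.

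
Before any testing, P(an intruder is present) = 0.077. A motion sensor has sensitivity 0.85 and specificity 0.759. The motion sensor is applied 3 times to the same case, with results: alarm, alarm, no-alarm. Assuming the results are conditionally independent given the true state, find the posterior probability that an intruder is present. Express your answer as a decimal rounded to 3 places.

Posterior P(H) ≈ 0.170

With H the event that an intruder is present, the joint likelihood of the observed sequence is P(data|H) = 0.85·0.85·0.15 = 0.10837 and P(data|¬H) = 0.241·0.241·0.759 = 0.044083.
Bayes: P(H|data) = 0.077·0.10837 / (0.077·0.10837 + 0.923·0.044083) = 0.0083449/0.049034 = 0.1702.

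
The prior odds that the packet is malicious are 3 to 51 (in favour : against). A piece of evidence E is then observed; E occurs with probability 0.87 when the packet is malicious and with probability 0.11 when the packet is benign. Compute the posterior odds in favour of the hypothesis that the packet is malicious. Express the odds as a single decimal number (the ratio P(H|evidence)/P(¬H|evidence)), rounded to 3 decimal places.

Posterior odds ≈ 0.465

Prior odds = 3/51 = 0.058824.
Likelihood ratio for E = 0.87/0.11 = 7.9091.
Posterior odds = prior odds × LR = 0.46524.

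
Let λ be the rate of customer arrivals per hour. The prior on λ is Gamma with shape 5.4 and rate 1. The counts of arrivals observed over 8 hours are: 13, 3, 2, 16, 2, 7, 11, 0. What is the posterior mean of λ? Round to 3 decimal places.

Total count ∑xᵢ = 54 over n = 8 hours.
Gamma is conjugate to the Poisson likelihood: posterior is Gamma(shape = 5.4+54 = 59.4, rate = 1+8 = 9).
Posterior mean = shape/rate = 59.4/9 = 6.600.

Posterior mean ≈ 6.600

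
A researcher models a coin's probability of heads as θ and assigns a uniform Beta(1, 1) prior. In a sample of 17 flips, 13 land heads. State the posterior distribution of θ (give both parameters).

Observing 13 successes and 4 failures updates Beta(1, 1) by adding the success and failure counts to the two shape parameters: α = 1+13 = 14, β = 1+4 = 5.

Posterior: Beta(14, 5)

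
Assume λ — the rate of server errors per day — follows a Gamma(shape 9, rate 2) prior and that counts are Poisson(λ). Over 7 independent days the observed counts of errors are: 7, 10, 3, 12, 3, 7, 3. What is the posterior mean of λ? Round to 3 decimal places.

Posterior mean ≈ 6.000

Total count ∑xᵢ = 45 over n = 7 days.
Gamma is conjugate to the Poisson likelihood: posterior is Gamma(shape = 9+45 = 54, rate = 2+7 = 9).
Posterior mean = shape/rate = 54/9 = 6.000.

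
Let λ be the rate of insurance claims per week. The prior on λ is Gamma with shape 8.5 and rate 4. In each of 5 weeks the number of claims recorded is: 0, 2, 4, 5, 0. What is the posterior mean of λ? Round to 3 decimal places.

Total count ∑xᵢ = 11 over n = 5 weeks.
Gamma is conjugate to the Poisson likelihood: posterior is Gamma(shape = 8.5+11 = 19.5, rate = 4+5 = 9).
Posterior mean = shape/rate = 19.5/9 = 2.167.

Posterior mean ≈ 2.167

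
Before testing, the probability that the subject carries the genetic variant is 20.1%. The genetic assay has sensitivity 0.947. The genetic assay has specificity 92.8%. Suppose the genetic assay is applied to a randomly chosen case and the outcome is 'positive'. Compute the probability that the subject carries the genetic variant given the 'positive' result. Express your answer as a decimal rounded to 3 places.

Write H for 'the subject carries the genetic variant'. Prior odds H:¬H = 0.201/0.799 = 0.25156. For the 'positive' outcome, the likelihood ratio is 0.947/0.072 = 13.153.
Posterior odds = 0.25156 × 13.153 = 3.3088, so P(H|E) = 3.3088/(1+3.3088) = 0.768.

P(H | E) ≈ 0.768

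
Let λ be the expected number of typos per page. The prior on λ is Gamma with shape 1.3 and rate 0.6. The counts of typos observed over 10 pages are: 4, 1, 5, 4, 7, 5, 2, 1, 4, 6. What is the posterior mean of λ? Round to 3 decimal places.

Total count ∑xᵢ = 39 over n = 10 pages.
Gamma is conjugate to the Poisson likelihood: posterior is Gamma(shape = 1.3+39 = 40.3, rate = 0.6+10 = 10.6).
E[λ | data] = 40.3/10.6 = 3.802.

Posterior mean ≈ 3.802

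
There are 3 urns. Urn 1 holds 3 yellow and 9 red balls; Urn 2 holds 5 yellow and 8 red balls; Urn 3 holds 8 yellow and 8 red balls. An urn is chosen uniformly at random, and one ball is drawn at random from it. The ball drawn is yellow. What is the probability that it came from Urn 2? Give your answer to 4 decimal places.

Posterior probability ≈ 0.3390

P(yellow|Urn 1) = 0.25; P(yellow|Urn 2) = 0.3846; P(yellow|Urn 3) = 0.5.
Prior × likelihood for each source: 0.333333·0.25=0.08333, 0.333333·0.3846=0.1282, 0.333333·0.5=0.1667. Summing gives P(yellow) = 0.37821.
P(Urn 2 | yellow) = 0.1282 / 0.37821 = 0.3390.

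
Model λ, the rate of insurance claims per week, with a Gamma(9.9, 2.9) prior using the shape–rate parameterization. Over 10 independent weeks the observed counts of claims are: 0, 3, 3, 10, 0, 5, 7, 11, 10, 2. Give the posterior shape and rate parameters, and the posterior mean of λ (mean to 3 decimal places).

Posterior: Gamma(shape=60.9, rate=12.9); mean ≈ 4.721

Total count ∑xᵢ = 51 over n = 10 weeks.
Gamma is conjugate to the Poisson likelihood: posterior is Gamma(shape = 9.9+51 = 60.9, rate = 2.9+10 = 12.9).
E[λ | data] = 60.9/12.9 = 4.721.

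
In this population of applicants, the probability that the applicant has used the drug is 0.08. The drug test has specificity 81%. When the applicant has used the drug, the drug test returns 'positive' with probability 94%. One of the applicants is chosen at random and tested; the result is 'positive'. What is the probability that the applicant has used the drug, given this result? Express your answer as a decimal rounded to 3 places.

Write H for 'the applicant has used the drug'. Prior odds H:¬H = 0.08/0.92 = 0.086957. For the 'positive' outcome, the likelihood ratio is 0.94/0.19 = 4.9474.
Posterior odds = 0.086957 × 4.9474 = 0.43021, so P(H|E) = 0.43021/(1+0.43021) = 0.301.

P(H | E) ≈ 0.301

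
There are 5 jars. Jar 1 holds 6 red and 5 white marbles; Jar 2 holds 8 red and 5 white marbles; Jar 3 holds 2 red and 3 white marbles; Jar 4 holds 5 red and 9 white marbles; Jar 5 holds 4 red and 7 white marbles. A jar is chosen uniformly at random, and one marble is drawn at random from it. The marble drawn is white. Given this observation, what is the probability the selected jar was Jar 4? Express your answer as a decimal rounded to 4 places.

Posterior probability ≈ 0.2365

P(white|Jar 1) = 0.4545; P(white|Jar 2) = 0.3846; P(white|Jar 3) = 0.6; P(white|Jar 4) = 0.6429; P(white|Jar 5) = 0.6364.
Prior × likelihood for each source: 0.2·0.4545=0.09091, 0.2·0.3846=0.07692, 0.2·0.6=0.1200, 0.2·0.6429=0.1286, 0.2·0.6364=0.1273. Summing gives P(white) = 0.54368.
P(Jar 4 | white) = 0.1286 / 0.54368 = 0.2365.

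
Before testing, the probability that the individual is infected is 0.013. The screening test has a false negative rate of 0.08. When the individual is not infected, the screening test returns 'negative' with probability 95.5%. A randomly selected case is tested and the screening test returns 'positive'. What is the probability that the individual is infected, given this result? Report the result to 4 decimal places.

P(H | E) ≈ 0.2122

Write H for 'the individual is infected'. Prior odds H:¬H = 0.013/0.987 = 0.013171. For the 'positive' outcome, the likelihood ratio is 0.92/0.045 = 20.444.
Posterior odds = 0.013171 × 20.444 = 0.26928, so P(H|E) = 0.26928/(1+0.26928) = 0.2122.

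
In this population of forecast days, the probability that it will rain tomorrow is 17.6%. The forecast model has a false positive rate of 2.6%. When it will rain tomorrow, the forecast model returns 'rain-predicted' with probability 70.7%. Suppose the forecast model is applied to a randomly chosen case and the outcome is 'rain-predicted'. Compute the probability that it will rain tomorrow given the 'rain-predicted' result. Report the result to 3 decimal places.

P(H | E) ≈ 0.853

Let H be the event that it will rain tomorrow. P(H) = 0.176, so P(¬H) = 0.824. With E the 'rain-predicted' result, P(E|H) = 0.707 and P(E|¬H) = 0.026.
P(E) = 0.707·0.176 + 0.026·0.824 = 0.12443 + 0.021424 = 0.14586.
By Bayes' theorem, P(H|E) = 0.12443 / 0.14586 = 0.853.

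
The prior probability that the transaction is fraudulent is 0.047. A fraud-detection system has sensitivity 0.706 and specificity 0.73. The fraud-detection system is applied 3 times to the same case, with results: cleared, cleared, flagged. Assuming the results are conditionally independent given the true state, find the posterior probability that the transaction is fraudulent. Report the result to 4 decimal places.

Posterior P(H) ≈ 0.0205

Let H be the event that the transaction is fraudulent; start with P(H) = 0.047. P('flagged'|H) = 0.706, P('flagged'|¬H) = 0.27.
Update on result 1 ('cleared'): P(H) ← 0.294·0.0470 / (0.294·0.0470 + 0.73·0.9530) = 0.013818/0.70951 = 0.0195.
Update on result 2 ('cleared'): P(H) ← 0.294·0.0195 / (0.294·0.0195 + 0.73·0.9805) = 0.0057258/0.72151 = 0.0079.
Update on result 3 ('flagged'): P(H) ← 0.706·0.0079 / (0.706·0.0079 + 0.27·0.9921) = 0.0056027/0.27346 = 0.0205.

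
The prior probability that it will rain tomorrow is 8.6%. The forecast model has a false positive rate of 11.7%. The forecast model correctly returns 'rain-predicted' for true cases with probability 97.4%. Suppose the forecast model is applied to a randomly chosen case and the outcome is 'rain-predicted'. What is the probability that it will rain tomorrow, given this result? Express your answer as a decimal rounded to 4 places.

Let H be the event that it will rain tomorrow. P(H) = 0.086, so P(¬H) = 0.914. With E the 'rain-predicted' result, P(E|H) = 0.974 and P(E|¬H) = 0.117.
P(E) = 0.974·0.086 + 0.117·0.914 = 0.083764 + 0.10694 = 0.19070.
By Bayes' theorem, P(H|E) = 0.083764 / 0.19070 = 0.4392.

P(H | E) ≈ 0.4392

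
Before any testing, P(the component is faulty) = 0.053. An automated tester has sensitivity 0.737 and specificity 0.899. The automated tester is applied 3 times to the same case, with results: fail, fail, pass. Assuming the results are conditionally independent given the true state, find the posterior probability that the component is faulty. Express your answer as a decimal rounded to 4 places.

Let H be the event that the component is faulty; start with P(H) = 0.053. P('fail'|H) = 0.737, P('fail'|¬H) = 0.101.
Update on result 1 ('fail'): P(H) ← 0.737·0.0530 / (0.737·0.0530 + 0.101·0.9470) = 0.039061/0.13471 = 0.2900.
Update on result 2 ('fail'): P(H) ← 0.737·0.2900 / (0.737·0.2900 + 0.101·0.7100) = 0.21371/0.28542 = 0.7487.
Update on result 3 ('pass'): P(H) ← 0.263·0.7487 / (0.263·0.7487 + 0.899·0.2513) = 0.19692/0.42280 = 0.4658.

Posterior P(H) ≈ 0.4658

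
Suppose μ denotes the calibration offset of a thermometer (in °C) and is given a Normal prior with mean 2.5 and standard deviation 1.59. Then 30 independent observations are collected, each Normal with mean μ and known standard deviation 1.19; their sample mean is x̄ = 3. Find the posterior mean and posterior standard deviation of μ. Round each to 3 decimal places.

Posterior mean ≈ 2.991; posterior SD ≈ 0.215

Prior precision 1/τ₀² = 1/1.59² = 0.395554; data precision n/σ² = 30/1.19² = 21.1849.
Posterior precision = 0.395554 + 21.1849 = 21.5805, giving posterior SD = 1/√21.5805 = 0.215.
Posterior mean = (0.395554·2.5 + 21.1849·3) / 21.5805 = 2.991.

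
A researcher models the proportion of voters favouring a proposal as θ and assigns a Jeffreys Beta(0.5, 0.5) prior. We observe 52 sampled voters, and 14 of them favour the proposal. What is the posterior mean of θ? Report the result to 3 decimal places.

Posterior mean ≈ 0.274

Observing 14 successes and 38 failures updates Beta(0.5, 0.5) by adding the success and failure counts to the two shape parameters: α = 0.5+14 = 14.5, β = 0.5+38 = 38.5.
E[θ | data] = 14.5/(14.5+38.5) = 0.274.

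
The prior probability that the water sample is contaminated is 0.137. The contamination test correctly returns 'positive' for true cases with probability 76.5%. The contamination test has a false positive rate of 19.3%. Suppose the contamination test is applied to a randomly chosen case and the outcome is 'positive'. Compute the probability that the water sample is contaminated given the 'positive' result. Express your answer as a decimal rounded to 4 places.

Let H be the event that the water sample is contaminated. P(H) = 0.137, so P(¬H) = 0.863. With E the 'positive' result, P(E|H) = 0.765 and P(E|¬H) = 0.193.
P(E) = 0.765·0.137 + 0.193·0.863 = 0.10481 + 0.16656 = 0.27136.
By Bayes' theorem, P(H|E) = 0.10481 / 0.27136 = 0.3862.

P(H | E) ≈ 0.3862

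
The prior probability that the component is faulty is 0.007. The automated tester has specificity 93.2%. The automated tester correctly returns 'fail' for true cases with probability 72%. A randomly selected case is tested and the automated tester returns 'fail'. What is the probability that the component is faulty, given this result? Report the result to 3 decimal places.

Let H be the event that the component is faulty. P(H) = 0.007, so P(¬H) = 0.993. With E the 'fail' result, P(E|H) = 0.72 and P(E|¬H) = 0.068.
P(E) = 0.72·0.007 + 0.068·0.993 = 0.0050400 + 0.067524 = 0.072564.
By Bayes' theorem, P(H|E) = 0.0050400 / 0.072564 = 0.069.

P(H | E) ≈ 0.069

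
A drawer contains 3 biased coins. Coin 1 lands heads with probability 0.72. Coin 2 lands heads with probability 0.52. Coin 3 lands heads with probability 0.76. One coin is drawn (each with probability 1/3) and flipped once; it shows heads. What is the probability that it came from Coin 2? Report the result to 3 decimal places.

Posterior probability ≈ 0.260

Tabulate prior·likelihood by source: [1] prior 0.333333, lik 0.72, product 0.2400; [2] prior 0.333333, lik 0.52, product 0.1733; [3] prior 0.333333, lik 0.76, product 0.2533.
Normalizing constant = 0.66667; the posterior for Coin 2 is its product over the sum, 0.1733/0.66667 = 0.260.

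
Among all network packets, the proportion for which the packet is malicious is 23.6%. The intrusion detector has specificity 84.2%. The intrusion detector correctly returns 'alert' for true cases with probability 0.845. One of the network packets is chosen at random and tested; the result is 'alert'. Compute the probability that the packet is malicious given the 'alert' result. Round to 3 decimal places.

Let H be the event that the packet is malicious. P(H) = 0.236, so P(¬H) = 0.764. With E the 'alert' result, P(E|H) = 0.845 and P(E|¬H) = 0.158.
P(E) = 0.845·0.236 + 0.158·0.764 = 0.19942 + 0.12071 = 0.32013.
By Bayes' theorem, P(H|E) = 0.19942 / 0.32013 = 0.623.

P(H | E) ≈ 0.623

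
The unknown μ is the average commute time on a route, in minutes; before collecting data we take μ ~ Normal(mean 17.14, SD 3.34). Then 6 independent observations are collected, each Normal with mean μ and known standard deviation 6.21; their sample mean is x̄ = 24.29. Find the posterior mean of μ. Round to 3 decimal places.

Prior precision 1/τ₀² = 1/3.34² = 0.0896411; data precision n/σ² = 6/6.21² = 0.155585.
Posterior precision = 0.0896411 + 0.155585 = 0.245226.
Posterior mean = (0.0896411·17.14 + 0.155585·24.29) / 0.245226 = 21.676.

Posterior mean ≈ 21.676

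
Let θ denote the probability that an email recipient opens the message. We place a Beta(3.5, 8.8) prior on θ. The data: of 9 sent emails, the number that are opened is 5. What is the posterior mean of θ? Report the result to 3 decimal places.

The binomial likelihood is conjugate to the Beta prior: with 5 successes and 4 failures, the posterior is Beta(3.5+5, 8.8+4) = Beta(8.5, 12.8).
E[θ | data] = 8.5/(8.5+12.8) = 0.399.

Posterior mean ≈ 0.399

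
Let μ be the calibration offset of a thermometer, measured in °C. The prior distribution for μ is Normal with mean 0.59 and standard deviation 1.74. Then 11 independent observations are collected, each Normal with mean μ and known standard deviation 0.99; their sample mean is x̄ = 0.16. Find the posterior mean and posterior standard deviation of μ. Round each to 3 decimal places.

With known σ, the Normal prior is conjugate. Weight on the data is w = (n/σ²)/(n/σ² + 1/τ₀²) = 11.2233/(11.2233+0.330295) = 0.97141.
Posterior mean = w·x̄ + (1−w)·μ₀ = 0.97141·0.16 + 0.028588·0.59 = 0.172. Posterior variance = 1/(11.2233+0.330295) = 0.0865528, so SD = 0.294.

Posterior mean ≈ 0.172; posterior SD ≈ 0.294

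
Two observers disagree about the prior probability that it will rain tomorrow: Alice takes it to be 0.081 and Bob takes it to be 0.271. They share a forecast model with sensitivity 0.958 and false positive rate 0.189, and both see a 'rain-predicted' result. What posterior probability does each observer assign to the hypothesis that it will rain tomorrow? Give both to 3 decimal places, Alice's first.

P('+'|H) = 0.958, P('+'|¬H) = 0.189.
Alice: numerator 0.958·0.081 = 0.077598; evidence = 0.077598+0.189·0.919 = 0.25129; posterior = 0.309.
Bob: numerator 0.958·0.271 = 0.25962; evidence = 0.25962+0.189·0.729 = 0.39740; posterior = 0.653.

Alice: 0.309; Bob: 0.653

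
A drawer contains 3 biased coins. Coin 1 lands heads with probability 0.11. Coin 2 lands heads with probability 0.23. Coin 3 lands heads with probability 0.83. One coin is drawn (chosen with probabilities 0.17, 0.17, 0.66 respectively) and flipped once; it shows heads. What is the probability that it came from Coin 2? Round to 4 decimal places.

P(heads|C1) = 0.11; P(heads|C2) = 0.23; P(heads|C3) = 0.83.
Prior × likelihood for each source: 0.17·0.11=0.01870, 0.17·0.23=0.03910, 0.66·0.83=0.5478. Summing gives P(heads) = 0.60560.
P(Coin 2 | heads) = 0.03910 / 0.60560 = 0.0646.

Posterior probability ≈ 0.0646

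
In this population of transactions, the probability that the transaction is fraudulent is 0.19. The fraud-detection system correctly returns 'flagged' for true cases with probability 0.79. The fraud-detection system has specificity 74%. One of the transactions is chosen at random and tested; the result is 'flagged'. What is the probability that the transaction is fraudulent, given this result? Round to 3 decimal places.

P(H | E) ≈ 0.416

Write H for 'the transaction is fraudulent'. Prior odds H:¬H = 0.19/0.81 = 0.23457. For the 'flagged' outcome, the likelihood ratio is 0.79/0.26 = 3.0385.
Posterior odds = 0.23457 × 3.0385 = 0.71273, so P(H|E) = 0.71273/(1+0.71273) = 0.416.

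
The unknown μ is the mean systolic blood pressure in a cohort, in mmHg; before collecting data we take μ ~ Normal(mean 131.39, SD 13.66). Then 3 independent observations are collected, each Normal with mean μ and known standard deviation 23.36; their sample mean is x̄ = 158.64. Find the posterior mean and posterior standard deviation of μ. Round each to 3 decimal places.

Posterior mean ≈ 145.189; posterior SD ≈ 9.597

Prior precision 1/τ₀² = 1/13.66² = 0.00535918; data precision n/σ² = 3/23.36² = 0.00549763.
Posterior precision = 0.00535918 + 0.00549763 = 0.0108568, giving posterior SD = 1/√0.0108568 = 9.597.
Posterior mean = (0.00535918·131.39 + 0.00549763·158.64) / 0.0108568 = 145.189.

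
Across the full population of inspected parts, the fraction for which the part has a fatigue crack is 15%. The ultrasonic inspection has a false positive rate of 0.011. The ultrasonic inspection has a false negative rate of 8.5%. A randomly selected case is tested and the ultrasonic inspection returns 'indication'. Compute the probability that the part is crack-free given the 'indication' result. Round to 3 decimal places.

Write H for 'the part has a fatigue crack'. Prior odds H:¬H = 0.15/0.85 = 0.17647. For the 'indication' outcome, the likelihood ratio is 0.915/0.011 = 83.182.
Posterior odds = 0.17647 × 83.182 = 14.679, so P(H|E) = 14.679/(1+14.679) = 0.936. Then P(¬H|E) = 1 − 0.936 = 0.064.

P(¬H | E) ≈ 0.064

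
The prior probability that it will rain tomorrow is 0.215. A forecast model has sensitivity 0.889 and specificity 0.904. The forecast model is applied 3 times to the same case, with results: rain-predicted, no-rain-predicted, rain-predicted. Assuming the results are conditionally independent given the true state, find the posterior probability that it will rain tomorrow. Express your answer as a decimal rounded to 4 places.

Let H be the event that it will rain tomorrow; start with P(H) = 0.215. P('rain-predicted'|H) = 0.889, P('rain-predicted'|¬H) = 0.096.
Update on result 1 ('rain-predicted'): P(H) ← 0.889·0.2150 / (0.889·0.2150 + 0.096·0.7850) = 0.19113/0.26650 = 0.7172.
Update on result 2 ('no-rain-predicted'): P(H) ← 0.111·0.7172 / (0.111·0.7172 + 0.904·0.2828) = 0.079611/0.33525 = 0.2375.
Update on result 3 ('rain-predicted'): P(H) ← 0.889·0.2375 / (0.889·0.2375 + 0.096·0.7625) = 0.21111/0.28431 = 0.7425.

Posterior P(H) ≈ 0.7425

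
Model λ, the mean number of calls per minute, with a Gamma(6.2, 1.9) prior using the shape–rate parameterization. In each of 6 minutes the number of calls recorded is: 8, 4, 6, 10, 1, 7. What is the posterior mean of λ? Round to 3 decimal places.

Posterior mean ≈ 5.342

The Poisson likelihood adds the total count to the shape and the number of exposure periods to the rate. Here ∑xᵢ = 36 and n = 6, so shape 6.2→42.2 and rate 1.9→7.9.
Posterior mean = shape/rate = 42.2/7.9 = 5.342.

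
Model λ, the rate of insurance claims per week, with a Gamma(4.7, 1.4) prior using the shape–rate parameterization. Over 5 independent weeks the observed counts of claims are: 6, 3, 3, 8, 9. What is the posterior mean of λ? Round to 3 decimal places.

Posterior mean ≈ 5.266

Total count ∑xᵢ = 29 over n = 5 weeks.
Gamma is conjugate to the Poisson likelihood: posterior is Gamma(shape = 4.7+29 = 33.7, rate = 1.4+5 = 6.4).
E[λ | data] = 33.7/6.4 = 5.266.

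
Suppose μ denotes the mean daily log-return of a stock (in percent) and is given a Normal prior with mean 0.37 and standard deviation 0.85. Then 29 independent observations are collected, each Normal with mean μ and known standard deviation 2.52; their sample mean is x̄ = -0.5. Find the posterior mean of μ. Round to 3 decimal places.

Posterior mean ≈ -0.298

Prior precision 1/τ₀² = 1/0.85² = 1.38408; data precision n/σ² = 29/2.52² = 4.56664.
Posterior precision = 1.38408 + 4.56664 = 5.95072.
Posterior mean = (1.38408·0.37 + 4.56664·-0.5) / 5.95072 = -0.298.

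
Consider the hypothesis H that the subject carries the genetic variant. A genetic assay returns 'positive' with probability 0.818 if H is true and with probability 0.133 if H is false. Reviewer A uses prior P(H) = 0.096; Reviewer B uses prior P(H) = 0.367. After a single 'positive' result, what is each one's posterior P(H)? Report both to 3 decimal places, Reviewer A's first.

Reviewer A: 0.395; Reviewer B: 0.781

The likelihood ratio for a 'positive' result is 0.818/0.133 = 6.1504.
Reviewer A: prior odds 0.096/0.904 = 0.10619; posterior odds 0.65314; posterior probability 0.395.
Reviewer B: prior odds 0.367/0.633 = 0.57978; posterior odds 3.5659; posterior probability 0.781.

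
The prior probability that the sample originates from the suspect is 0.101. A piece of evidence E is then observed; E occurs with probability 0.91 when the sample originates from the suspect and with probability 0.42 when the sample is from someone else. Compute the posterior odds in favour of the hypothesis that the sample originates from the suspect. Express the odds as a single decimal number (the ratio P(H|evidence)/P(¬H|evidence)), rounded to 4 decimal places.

Posterior odds ≈ 0.2434

Prior odds = 0.101/(1−0.101) = 0.11235. In log-odds, ln(0.11235) = -2.1862.
Add log likelihood ratio: ln(2.1667) = 0.77319.
Posterior log-odds = -1.4130, so posterior odds = exp(-1.4130) = 0.24342.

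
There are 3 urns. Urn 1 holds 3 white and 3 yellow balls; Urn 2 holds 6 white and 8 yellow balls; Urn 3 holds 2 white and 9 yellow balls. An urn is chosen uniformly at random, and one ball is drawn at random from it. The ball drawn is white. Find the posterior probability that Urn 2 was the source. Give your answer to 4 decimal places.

P(white|Urn 1) = 0.5; P(white|Urn 2) = 0.4286; P(white|Urn 3) = 0.1818.
Prior × likelihood for each source: 0.333333·0.5=0.1667, 0.333333·0.4286=0.1429, 0.333333·0.1818=0.06061. Summing gives P(white) = 0.37013.
P(Urn 2 | white) = 0.1429 / 0.37013 = 0.3860.

Posterior probability ≈ 0.3860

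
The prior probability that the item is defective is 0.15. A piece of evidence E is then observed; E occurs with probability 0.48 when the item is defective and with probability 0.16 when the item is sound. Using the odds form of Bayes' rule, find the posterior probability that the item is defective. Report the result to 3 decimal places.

Posterior probability ≈ 0.346

Prior odds = 0.15/(1−0.15) = 0.17647. In log-odds, ln(0.17647) = -1.7346.
Add log likelihood ratio: ln(3.0000) = 1.0986.
Posterior log-odds = -0.63599, so posterior odds = exp(-0.63599) = 0.52941. Converting, P(H|E) = 0.52941/1.5294 = 0.346.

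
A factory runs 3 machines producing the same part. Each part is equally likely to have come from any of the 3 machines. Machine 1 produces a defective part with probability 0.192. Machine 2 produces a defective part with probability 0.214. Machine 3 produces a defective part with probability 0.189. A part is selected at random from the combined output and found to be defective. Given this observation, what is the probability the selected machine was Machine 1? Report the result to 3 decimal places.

Posterior probability ≈ 0.323

P(defective|M1) = 0.192; P(defective|M2) = 0.214; P(defective|M3) = 0.189.
Prior × likelihood for each source: 0.333333·0.192=0.06400, 0.333333·0.214=0.07133, 0.333333·0.189=0.06300. Summing gives P(defective) = 0.19833.
P(Machine 1 | defective) = 0.06400 / 0.19833 = 0.323.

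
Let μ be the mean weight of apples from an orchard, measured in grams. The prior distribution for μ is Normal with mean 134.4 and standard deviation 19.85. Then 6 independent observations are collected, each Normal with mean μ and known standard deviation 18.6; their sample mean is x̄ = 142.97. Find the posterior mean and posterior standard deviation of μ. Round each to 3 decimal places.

With known σ, the Normal prior is conjugate. Weight on the data is w = (n/σ²)/(n/σ² + 1/τ₀²) = 0.0173430/(0.0173430+0.00253793) = 0.87234.
Posterior mean = w·x̄ + (1−w)·μ₀ = 0.87234·142.97 + 0.12766·134.4 = 141.876. Posterior variance = 1/(0.0173430+0.00253793) = 50.2994, so SD = 7.092.

Posterior mean ≈ 141.876; posterior SD ≈ 7.092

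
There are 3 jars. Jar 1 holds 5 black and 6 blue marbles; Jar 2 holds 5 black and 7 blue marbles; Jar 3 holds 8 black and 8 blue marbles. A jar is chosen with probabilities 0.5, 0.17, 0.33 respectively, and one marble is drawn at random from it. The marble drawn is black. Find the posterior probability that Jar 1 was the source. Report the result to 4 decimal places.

Posterior probability ≈ 0.4908

Tabulate prior·likelihood by source: [1] prior 0.5, lik 0.4545, product 0.2273; [2] prior 0.17, lik 0.4167, product 0.07083; [3] prior 0.33, lik 0.5, product 0.1650.
Normalizing constant = 0.46311; the posterior for Jar 1 is its product over the sum, 0.2273/0.46311 = 0.4908.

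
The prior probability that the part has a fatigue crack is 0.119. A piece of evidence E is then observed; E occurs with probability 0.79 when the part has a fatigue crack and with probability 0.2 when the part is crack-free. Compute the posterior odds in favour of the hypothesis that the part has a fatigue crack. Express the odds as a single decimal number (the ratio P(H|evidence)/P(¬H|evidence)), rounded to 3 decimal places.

Prior odds = 0.119/(1−0.119) = 0.13507. In log-odds, ln(0.13507) = -2.0019.
Add log likelihood ratio: ln(3.9500) = 1.3737.
Posterior log-odds = -0.62822, so posterior odds = exp(-0.62822) = 0.53354.

Posterior odds ≈ 0.534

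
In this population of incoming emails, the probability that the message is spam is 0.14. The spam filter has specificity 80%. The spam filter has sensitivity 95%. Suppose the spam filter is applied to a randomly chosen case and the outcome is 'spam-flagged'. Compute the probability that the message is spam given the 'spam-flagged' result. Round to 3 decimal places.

P(H | E) ≈ 0.436

Let H be the event that the message is spam. P(H) = 0.14, so P(¬H) = 0.86. With E the 'spam-flagged' result, P(E|H) = 0.95 and P(E|¬H) = 0.2.
P(E) = 0.95·0.14 + 0.2·0.86 = 0.13300 + 0.17200 = 0.30500.
By Bayes' theorem, P(H|E) = 0.13300 / 0.30500 = 0.436.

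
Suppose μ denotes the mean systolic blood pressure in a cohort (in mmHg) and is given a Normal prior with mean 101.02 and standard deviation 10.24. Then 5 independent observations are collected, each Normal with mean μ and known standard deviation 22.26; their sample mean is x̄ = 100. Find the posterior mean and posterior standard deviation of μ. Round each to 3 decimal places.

Prior precision 1/τ₀² = 1/10.24² = 0.00953674; data precision n/σ² = 5/22.26² = 0.0100907.
Posterior precision = 0.00953674 + 0.0100907 = 0.0196274, giving posterior SD = 1/√0.0196274 = 7.138.
Posterior mean = (0.00953674·101.02 + 0.0100907·100) / 0.0196274 = 100.496.

Posterior mean ≈ 100.496; posterior SD ≈ 7.138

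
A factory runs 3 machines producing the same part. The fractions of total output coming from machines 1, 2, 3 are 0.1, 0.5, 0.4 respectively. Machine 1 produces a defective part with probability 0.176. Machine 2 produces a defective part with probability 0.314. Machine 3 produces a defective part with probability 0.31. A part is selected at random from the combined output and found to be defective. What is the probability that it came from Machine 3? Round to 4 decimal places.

Posterior probability ≈ 0.4153

Tabulate prior·likelihood by source: [1] prior 0.1, lik 0.176, product 0.01760; [2] prior 0.5, lik 0.314, product 0.1570; [3] prior 0.4, lik 0.31, product 0.1240.
Normalizing constant = 0.29860; the posterior for Machine 3 is its product over the sum, 0.1240/0.29860 = 0.4153.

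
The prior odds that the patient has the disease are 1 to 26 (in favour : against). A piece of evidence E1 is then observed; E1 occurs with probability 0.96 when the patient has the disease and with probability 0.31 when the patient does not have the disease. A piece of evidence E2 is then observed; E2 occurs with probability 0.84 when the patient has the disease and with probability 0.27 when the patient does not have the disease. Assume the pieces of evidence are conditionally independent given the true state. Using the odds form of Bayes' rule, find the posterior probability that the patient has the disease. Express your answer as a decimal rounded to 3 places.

Prior odds = 1/26 = 0.038462.
Likelihood ratio for E1 = 0.96/0.31 = 3.0968.
Likelihood ratio for E2 = 0.84/0.27 = 3.1111.
Posterior odds = prior odds × LR₁ × LR₂ = 0.37055.
Posterior probability = odds/(1+odds) = 0.37055/1.3706 = 0.270.

Posterior probability ≈ 0.270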